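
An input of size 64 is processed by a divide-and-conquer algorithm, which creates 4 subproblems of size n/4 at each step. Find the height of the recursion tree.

For divide and conquer with division factor 4:

Problem sizes at each level:
Level 0: 64
Level 1: 16
Level 2: 4
Level 3: 1

The root is level 0 and the size-1 base case is level 3 (the tree spans levels 0 through 3, i.e. 4 levels counting the root), so the depth is the number of divisions: log_4(64) = 3

The recursion tree depth is log_4(64) = 3. At each level, the problem size is divided by 4, so it takes 3 divisions to reduce to a base case of size 1. The algorithm makes 4 recursive calls at each level.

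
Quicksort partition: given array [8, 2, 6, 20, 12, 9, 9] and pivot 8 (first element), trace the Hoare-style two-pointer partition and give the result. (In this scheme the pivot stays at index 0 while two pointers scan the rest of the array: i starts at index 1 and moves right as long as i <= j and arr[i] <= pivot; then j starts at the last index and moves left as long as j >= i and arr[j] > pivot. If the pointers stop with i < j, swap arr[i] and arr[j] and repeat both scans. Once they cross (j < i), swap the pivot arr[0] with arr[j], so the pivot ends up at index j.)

Hoare-style two-pointer partition with pivot = 8:

Initial array: [8, 2, 6, 20, 12, 9, 9]

Pointers start at i = 1, j = 6.
i ends at 3, j ends at 2: the pointers have crossed (j < i), so scanning stops.

Swap pivot arr[0] with arr[2] to place pivot at position 2: [6, 2, 8, 20, 12, 9, 9]
Pivot position: 2

After partitioning with pivot 8, the array becomes [6, 2, 8, 20, 12, 9, 9]. The pivot is placed at index 2. All elements to the left of the pivot are <= 8, and all elements to the right are > 8.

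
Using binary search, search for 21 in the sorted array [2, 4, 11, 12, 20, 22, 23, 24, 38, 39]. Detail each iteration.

Binary search for 21 in [2, 4, 11, 12, 20, 22, 23, 24, 38, 39]:

lo=0, hi=9, mid=4, arr[mid]=20 -> 20 < 21, search right half
lo=5, hi=9, mid=7, arr[mid]=24 -> 24 > 21, search left half
lo=5, hi=6, mid=5, arr[mid]=22 -> 22 > 21, search left half
lo=5 > hi=4, target 21 not found

Binary search determines that 21 is not in the array after 3 comparisons. The search space was exhausted without finding the target.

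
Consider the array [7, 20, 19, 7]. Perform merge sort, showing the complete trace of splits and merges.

Merge sort trace:

Split: [7, 20, 19, 7] -> [7, 20] and [19, 7]
  Split: [7, 20] -> [7] and [20]
  Merge: [7] + [20] -> [7, 20]
  Split: [19, 7] -> [19] and [7]
  Merge: [19] + [7] -> [7, 19]
Merge: [7, 20] + [7, 19] -> [7, 7, 19, 20]

Final sorted array: [7, 7, 19, 20]

The merge sort proceeds by recursively splitting the array and merging sorted halves.
After all merges, the sorted array is [7, 7, 19, 20].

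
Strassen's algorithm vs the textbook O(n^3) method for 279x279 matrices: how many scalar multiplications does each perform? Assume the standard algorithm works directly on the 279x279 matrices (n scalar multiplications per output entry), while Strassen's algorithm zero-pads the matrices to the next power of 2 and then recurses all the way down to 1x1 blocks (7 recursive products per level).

Matrix multiplication for 279x279 matrices:

Strassen's algorithm requires power-of-2 dimensions. Pad 279x279 to 512x512 (next power of 2).

Standard algorithm: 279^3 = 21717639 multiplications
Strassen's algorithm: 7^(log2(512)) = 7^9 = 40353607 multiplications
Difference: 21717639 - 40353607 = -18635968 (Strassen uses MORE here due to padding overhead — for small or just-over-power-of-2 n, padding can outweigh the per-level savings)

Standard: 21717639 multiplications (279^3). Strassen: 40353607 multiplications (7^9, after padding to 512x512). Strassen reduces 8 recursive multiplications to 7 at each level.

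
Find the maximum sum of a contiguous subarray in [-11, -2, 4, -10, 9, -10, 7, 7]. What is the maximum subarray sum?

Using Kadane's algorithm on [-11, -2, 4, -10, 9, -10, 7, 7]:

Scanning through the array:
Position 1 (value -2): max_ending_here = -2, max_so_far = -2
Position 2 (value 4): max_ending_here = 4, max_so_far = 4
Position 3 (value -10): max_ending_here = -6, max_so_far = 4
Position 4 (value 9): max_ending_here = 9, max_so_far = 9
Position 5 (value -10): max_ending_here = -1, max_so_far = 9
Position 6 (value 7): max_ending_here = 7, max_so_far = 9
Position 7 (value 7): max_ending_here = 14, max_so_far = 14

Maximum subarray: [7, 7]
Maximum sum: 14

The maximum subarray is [7, 7] with sum 14. This subarray runs from index 6 to index 7.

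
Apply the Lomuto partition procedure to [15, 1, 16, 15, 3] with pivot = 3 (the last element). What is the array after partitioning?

Lomuto partition with pivot = 3:

Initial array: [15, 1, 16, 15, 3]

arr[0]=15 > 3: no swap
arr[1]=1 <= 3: swap with position 0, array becomes [1, 15, 16, 15, 3]
arr[2]=16 > 3: no swap
arr[3]=15 > 3: no swap

Place pivot at position 1: [1, 3, 16, 15, 15]
Pivot position: 1

After partitioning with pivot 3, the array becomes [1, 3, 16, 15, 15]. The pivot is placed at index 1. All elements to the left of the pivot are <= 3, and all elements to the right are > 3.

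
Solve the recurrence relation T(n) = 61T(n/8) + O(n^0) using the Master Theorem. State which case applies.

Master Theorem for T(n) = 61T(n/8) + O(n^0):

a = 61, b = 8, c = 0
log_b(a) = log_8(61) = 1.9769

Case 1: c = 0 < log_8(61) = 1.9769
T(n) = O(n^(log_8 61))

For T(n) = 61T(n/8) + O(n^0): log_8(61) = 1.9769. This is Case 1 of the Master Theorem (c < log_b(a), work dominated by leaves), giving O(n^(log_8 61)).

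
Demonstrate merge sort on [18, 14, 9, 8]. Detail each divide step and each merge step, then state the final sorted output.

Merge sort trace:

Split: [18, 14, 9, 8] -> [18, 14] and [9, 8]
  Split: [18, 14] -> [18] and [14]
  Merge: [18] + [14] -> [14, 18]
  Split: [9, 8] -> [9] and [8]
  Merge: [9] + [8] -> [8, 9]
Merge: [14, 18] + [8, 9] -> [8, 9, 14, 18]

Final sorted array: [8, 9, 14, 18]

The merge sort proceeds by recursively splitting the array and merging sorted halves.
After all merges, the sorted array is [8, 9, 14, 18].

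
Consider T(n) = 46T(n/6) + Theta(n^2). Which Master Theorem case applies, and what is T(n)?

Master Theorem for T(n) = 46T(n/6) + O(n^2):

a = 46, b = 6, c = 2
log_b(a) = log_6(46) = 2.1368

Case 1: c = 2 < log_6(46) = 2.1368
T(n) = O(n^(log_6 46))

For T(n) = 46T(n/6) + O(n^2): log_6(46) = 2.1368. This is Case 1 of the Master Theorem (c < log_b(a), work dominated by leaves), giving O(n^(log_6 46)).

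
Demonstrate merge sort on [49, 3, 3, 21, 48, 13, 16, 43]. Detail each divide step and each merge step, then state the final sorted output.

Merge sort trace:

Split: [49, 3, 3, 21, 48, 13, 16, 43] -> [49, 3, 3, 21] and [48, 13, 16, 43]
  Split: [49, 3, 3, 21] -> [49, 3] and [3, 21]
    Split: [49, 3] -> [49] and [3]
    Merge: [49] + [3] -> [3, 49]
    Split: [3, 21] -> [3] and [21]
    Merge: [3] + [21] -> [3, 21]
  Merge: [3, 49] + [3, 21] -> [3, 3, 21, 49]
  Split: [48, 13, 16, 43] -> [48, 13] and [16, 43]
    Split: [48, 13] -> [48] and [13]
    Merge: [48] + [13] -> [13, 48]
    Split: [16, 43] -> [16] and [43]
    Merge: [16] + [43] -> [16, 43]
  Merge: [13, 48] + [16, 43] -> [13, 16, 43, 48]
Merge: [3, 3, 21, 49] + [13, 16, 43, 48] -> [3, 3, 13, 16, 21, 43, 48, 49]

Final sorted array: [3, 3, 13, 16, 21, 43, 48, 49]

The merge sort proceeds by recursively splitting the array and merging sorted halves.
After all merges, the sorted array is [3, 3, 13, 16, 21, 43, 48, 49].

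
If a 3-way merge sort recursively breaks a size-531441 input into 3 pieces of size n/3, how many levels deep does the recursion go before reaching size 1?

For divide and conquer with division factor 3:

Problem sizes at each level:
Level 0: 531441
Level 1: 177147
Level 2: 59049
Level 3: 19683
Level 4: 6561
Level 5: 2187
Level 6: 729
Level 7: 243
Level 8: 81
Level 9: 27
Level 10: 9
Level 11: 3
Level 12: 1

The root is level 0 and the size-1 base case is level 12 (the tree spans levels 0 through 12, i.e. 13 levels counting the root), so the depth is the number of divisions: log_3(531441) = 12

The recursion tree depth is log_3(531441) = 12. At each level, the problem size is divided by 3, so it takes 12 divisions to reduce to a base case of size 1. The algorithm makes 3 recursive calls at each level.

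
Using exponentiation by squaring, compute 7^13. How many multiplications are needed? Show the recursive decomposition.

Computing 7^13 by squaring (build up from 7^1; each line after the first costs one multiplication):

7^1 = 7
7^2 = (7^1)^2 = 7^2 = 49
7^3 = 7 * 7^2 = 7 * 49 = 343
7^6 = (7^3)^2 = 343^2 = 117649
7^12 = (7^6)^2 = 117649^2 = 13841287201
7^13 = 7 * 7^12 = 7 * 13841287201 = 96889010407

Result: 96889010407
Multiplications needed: 5 (5 lines after 7^1)

7^13 = 96889010407. Using exponentiation by squaring, this requires 5 multiplications. The key idea: if the exponent is even, square the half-power; if odd, multiply by the base once.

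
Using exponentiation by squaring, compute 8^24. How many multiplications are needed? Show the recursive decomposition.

Computing 8^24 by squaring (build up from 8^1; each line after the first costs one multiplication):

8^1 = 8
8^2 = (8^1)^2 = 8^2 = 64
8^3 = 8 * 8^2 = 8 * 64 = 512
8^6 = (8^3)^2 = 512^2 = 262144
8^12 = (8^6)^2 = 262144^2 = 68719476736
8^24 = (8^12)^2 = 68719476736^2 = 4722366482869645213696

Result: 4722366482869645213696
Multiplications needed: 5 (5 lines after 8^1)

8^24 = 4722366482869645213696. Using exponentiation by squaring, this requires 5 multiplications. The key idea: if the exponent is even, square the half-power; if odd, multiply by the base once.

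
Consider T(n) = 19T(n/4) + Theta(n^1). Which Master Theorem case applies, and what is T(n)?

Master Theorem for T(n) = 19T(n/4) + O(n^1):

a = 19, b = 4, c = 1
log_b(a) = log_4(19) = 2.1240

Case 1: c = 1 < log_4(19) = 2.1240
T(n) = O(n^(log_4 19))

For T(n) = 19T(n/4) + O(n^1): log_4(19) = 2.1240. This is Case 1 of the Master Theorem (c < log_b(a), work dominated by leaves), giving O(n^(log_4 19)).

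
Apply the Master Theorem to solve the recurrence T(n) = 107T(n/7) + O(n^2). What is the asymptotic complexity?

Master Theorem for T(n) = 107T(n/7) + O(n^2):

a = 107, b = 7, c = 2
log_b(a) = log_7(107) = 2.4014

Case 1: c = 2 < log_7(107) = 2.4014
T(n) = O(n^(log_7 107))

For T(n) = 107T(n/7) + O(n^2): log_7(107) = 2.4014. This is Case 1 of the Master Theorem (c < log_b(a), work dominated by leaves), giving O(n^(log_7 107)).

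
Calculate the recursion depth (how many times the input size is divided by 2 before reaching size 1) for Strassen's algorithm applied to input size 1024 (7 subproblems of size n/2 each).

For divide and conquer with division factor 2:

Problem sizes at each level:
Level 0: 1024
Level 1: 512
Level 2: 256
Level 3: 128
Level 4: 64
Level 5: 32
Level 6: 16
Level 7: 8
Level 8: 4
Level 9: 2
Level 10: 1

The root is level 0 and the size-1 base case is level 10 (the tree spans levels 0 through 10, i.e. 11 levels counting the root), so the depth is the number of divisions: log_2(1024) = 10

The recursion tree depth is log_2(1024) = 10. At each level, the problem size is divided by 2, so it takes 10 divisions to reduce to a base case of size 1. The algorithm makes 7 recursive calls at each level.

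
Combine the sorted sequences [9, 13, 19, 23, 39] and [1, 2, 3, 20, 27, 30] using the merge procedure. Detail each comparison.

Merging process:

Compare 9 vs 1: take 1 from right. Merged: [1]
Compare 9 vs 2: take 2 from right. Merged: [1, 2]
Compare 9 vs 3: take 3 from right. Merged: [1, 2, 3]
Compare 9 vs 20: take 9 from left. Merged: [1, 2, 3, 9]
Compare 13 vs 20: take 13 from left. Merged: [1, 2, 3, 9, 13]
Compare 19 vs 20: take 19 from left. Merged: [1, 2, 3, 9, 13, 19]
Compare 23 vs 20: take 20 from right. Merged: [1, 2, 3, 9, 13, 19, 20]
Compare 23 vs 27: take 23 from left. Merged: [1, 2, 3, 9, 13, 19, 20, 23]
Compare 39 vs 27: take 27 from right. Merged: [1, 2, 3, 9, 13, 19, 20, 23, 27]
Compare 39 vs 30: take 30 from right. Merged: [1, 2, 3, 9, 13, 19, 20, 23, 27, 30]
Append remaining from left: [39]. Merged: [1, 2, 3, 9, 13, 19, 20, 23, 27, 30, 39]

Final merged array: [1, 2, 3, 9, 13, 19, 20, 23, 27, 30, 39]
Total comparisons: 10

The merged array is [1, 2, 3, 9, 13, 19, 20, 23, 27, 30, 39], requiring 10 comparisons. The merge step runs in O(n) time where n is the total number of elements.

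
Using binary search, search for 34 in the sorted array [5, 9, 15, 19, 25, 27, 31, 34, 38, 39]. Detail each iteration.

Binary search for 34 in [5, 9, 15, 19, 25, 27, 31, 34, 38, 39]:

lo=0, hi=9, mid=4, arr[mid]=25 -> 25 < 34, search right half
lo=5, hi=9, mid=7, arr[mid]=34 -> Found target at index 7!

Binary search finds 34 at index 7 after 2 comparisons. The search repeatedly halves the search space by comparing with the middle element.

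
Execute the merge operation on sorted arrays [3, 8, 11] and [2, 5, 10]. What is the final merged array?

Merging process:

Compare 3 vs 2: take 2 from right. Merged: [2]
Compare 3 vs 5: take 3 from left. Merged: [2, 3]
Compare 8 vs 5: take 5 from right. Merged: [2, 3, 5]
Compare 8 vs 10: take 8 from left. Merged: [2, 3, 5, 8]
Compare 11 vs 10: take 10 from right. Merged: [2, 3, 5, 8, 10]
Append remaining from left: [11]. Merged: [2, 3, 5, 8, 10, 11]

Final merged array: [2, 3, 5, 8, 10, 11]
Total comparisons: 5

The merged array is [2, 3, 5, 8, 10, 11], requiring 5 comparisons. The merge step runs in O(n) time where n is the total number of elements.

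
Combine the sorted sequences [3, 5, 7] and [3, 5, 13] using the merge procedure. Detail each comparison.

Merging process:

Compare 3 vs 3: take 3 from left. Merged: [3]
Compare 5 vs 3: take 3 from right. Merged: [3, 3]
Compare 5 vs 5: take 5 from left. Merged: [3, 3, 5]
Compare 7 vs 5: take 5 from right. Merged: [3, 3, 5, 5]
Compare 7 vs 13: take 7 from left. Merged: [3, 3, 5, 5, 7]
Append remaining from right: [13]. Merged: [3, 3, 5, 5, 7, 13]

Final merged array: [3, 3, 5, 5, 7, 13]
Total comparisons: 5

The merged array is [3, 3, 5, 5, 7, 13], requiring 5 comparisons. The merge step runs in O(n) time where n is the total number of elements.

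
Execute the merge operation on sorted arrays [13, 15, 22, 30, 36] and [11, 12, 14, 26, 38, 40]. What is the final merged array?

Merging process:

Compare 13 vs 11: take 11 from right. Merged: [11]
Compare 13 vs 12: take 12 from right. Merged: [11, 12]
Compare 13 vs 14: take 13 from left. Merged: [11, 12, 13]
Compare 15 vs 14: take 14 from right. Merged: [11, 12, 13, 14]
Compare 15 vs 26: take 15 from left. Merged: [11, 12, 13, 14, 15]
Compare 22 vs 26: take 22 from left. Merged: [11, 12, 13, 14, 15, 22]
Compare 30 vs 26: take 26 from right. Merged: [11, 12, 13, 14, 15, 22, 26]
Compare 30 vs 38: take 30 from left. Merged: [11, 12, 13, 14, 15, 22, 26, 30]
Compare 36 vs 38: take 36 from left. Merged: [11, 12, 13, 14, 15, 22, 26, 30, 36]
Append remaining from right: [38, 40]. Merged: [11, 12, 13, 14, 15, 22, 26, 30, 36, 38, 40]

Final merged array: [11, 12, 13, 14, 15, 22, 26, 30, 36, 38, 40]
Total comparisons: 9

The merged array is [11, 12, 13, 14, 15, 22, 26, 30, 36, 38, 40], requiring 9 comparisons. The merge step runs in O(n) time where n is the total number of elements.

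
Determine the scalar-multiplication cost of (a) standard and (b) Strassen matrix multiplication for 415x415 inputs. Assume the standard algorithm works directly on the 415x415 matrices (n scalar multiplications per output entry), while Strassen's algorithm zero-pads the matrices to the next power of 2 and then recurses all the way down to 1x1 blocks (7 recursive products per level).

Matrix multiplication for 415x415 matrices:

Strassen's algorithm requires power-of-2 dimensions. Pad 415x415 to 512x512 (next power of 2).

Standard algorithm: 415^3 = 71473375 multiplications
Strassen's algorithm: 7^(log2(512)) = 7^9 = 40353607 multiplications
Savings: 71473375 - 40353607 = 31119768 multiplications

Standard: 71473375 multiplications (415^3). Strassen: 40353607 multiplications (7^9, after padding to 512x512). Strassen reduces 8 recursive multiplications to 7 at each level.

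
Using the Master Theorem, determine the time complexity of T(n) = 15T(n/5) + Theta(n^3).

Master Theorem for T(n) = 15T(n/5) + O(n^3):

a = 15, b = 5, c = 3
log_b(a) = log_5(15) = 1.6826

Case 3: c = 3 > log_5(15) = 1.6826
T(n) = O(n^3) = O(n^3)

For T(n) = 15T(n/5) + O(n^3): log_5(15) = 1.6826. This is Case 3 of the Master Theorem (c > log_b(a), work dominated by root), giving O(n^3).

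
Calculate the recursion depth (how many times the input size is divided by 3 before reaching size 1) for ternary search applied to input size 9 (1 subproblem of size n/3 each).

For divide and conquer with division factor 3:

Problem sizes at each level:
Level 0: 9
Level 1: 3
Level 2: 1

The root is level 0 and the size-1 base case is level 2 (the tree spans levels 0 through 2, i.e. 3 levels counting the root), so the depth is the number of divisions: log_3(9) = 2

The recursion tree depth is log_3(9) = 2. At each level, the problem size is divided by 3, so it takes 2 divisions to reduce to a base case of size 1. The algorithm makes 1 recursive call at each level.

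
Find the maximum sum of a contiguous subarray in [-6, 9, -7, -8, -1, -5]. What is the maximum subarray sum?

Using Kadane's algorithm on [-6, 9, -7, -8, -1, -5]:

Scanning through the array:
Position 1 (value 9): max_ending_here = 9, max_so_far = 9
Position 2 (value -7): max_ending_here = 2, max_so_far = 9
Position 3 (value -8): max_ending_here = -6, max_so_far = 9
Position 4 (value -1): max_ending_here = -1, max_so_far = 9
Position 5 (value -5): max_ending_here = -5, max_so_far = 9

Maximum subarray: [9]
Maximum sum: 9

The maximum subarray is [9] with sum 9. This subarray runs from index 1 to index 1.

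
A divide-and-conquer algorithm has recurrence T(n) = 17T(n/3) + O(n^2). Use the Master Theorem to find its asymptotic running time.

Master Theorem for T(n) = 17T(n/3) + O(n^2):

a = 17, b = 3, c = 2
log_b(a) = log_3(17) = 2.5789

Case 1: c = 2 < log_3(17) = 2.5789
T(n) = O(n^(log_3 17))

For T(n) = 17T(n/3) + O(n^2): log_3(17) = 2.5789. This is Case 1 of the Master Theorem (c < log_b(a), work dominated by leaves), giving O(n^(log_3 17)).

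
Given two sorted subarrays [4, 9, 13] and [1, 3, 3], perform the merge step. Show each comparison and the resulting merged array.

Merging process:

Compare 4 vs 1: take 1 from right. Merged: [1]
Compare 4 vs 3: take 3 from right. Merged: [1, 3]
Compare 4 vs 3: take 3 from right. Merged: [1, 3, 3]
Append remaining from left: [4, 9, 13]. Merged: [1, 3, 3, 4, 9, 13]

Final merged array: [1, 3, 3, 4, 9, 13]
Total comparisons: 3

The merged array is [1, 3, 3, 4, 9, 13], requiring 3 comparisons. The merge step runs in O(n) time where n is the total number of elements.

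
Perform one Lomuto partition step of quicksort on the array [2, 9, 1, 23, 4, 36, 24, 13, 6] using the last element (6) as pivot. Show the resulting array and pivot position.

Lomuto partition with pivot = 6:

Initial array: [2, 9, 1, 23, 4, 36, 24, 13, 6]

arr[0]=2 <= 6: swap with position 0, array becomes [2, 9, 1, 23, 4, 36, 24, 13, 6]
arr[1]=9 > 6: no swap
arr[2]=1 <= 6: swap with position 1, array becomes [2, 1, 9, 23, 4, 36, 24, 13, 6]
arr[3]=23 > 6: no swap
arr[4]=4 <= 6: swap with position 2, array becomes [2, 1, 4, 23, 9, 36, 24, 13, 6]
arr[5]=36 > 6: no swap
arr[6]=24 > 6: no swap
arr[7]=13 > 6: no swap

Place pivot at position 3: [2, 1, 4, 6, 9, 36, 24, 13, 23]
Pivot position: 3

After partitioning with pivot 6, the array becomes [2, 1, 4, 6, 9, 36, 24, 13, 23]. The pivot is placed at index 3. All elements to the left of the pivot are <= 6, and all elements to the right are > 6.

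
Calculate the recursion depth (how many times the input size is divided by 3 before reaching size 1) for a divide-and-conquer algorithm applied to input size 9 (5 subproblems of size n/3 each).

For divide and conquer with division factor 3:

Problem sizes at each level:
Level 0: 9
Level 1: 3
Level 2: 1

The root is level 0 and the size-1 base case is level 2 (the tree spans levels 0 through 2, i.e. 3 levels counting the root), so the depth is the number of divisions: log_3(9) = 2

The recursion tree depth is log_3(9) = 2. At each level, the problem size is divided by 3, so it takes 2 divisions to reduce to a base case of size 1. The algorithm makes 5 recursive calls at each level.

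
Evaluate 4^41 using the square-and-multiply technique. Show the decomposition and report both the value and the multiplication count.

Computing 4^41 by squaring (build up from 4^1; each line after the first costs one multiplication):

4^1 = 4
4^2 = (4^1)^2 = 4^2 = 16
4^4 = (4^2)^2 = 16^2 = 256
4^5 = 4 * 4^4 = 4 * 256 = 1024
4^10 = (4^5)^2 = 1024^2 = 1048576
4^20 = (4^10)^2 = 1048576^2 = 1099511627776
4^40 = (4^20)^2 = 1099511627776^2 = 1208925819614629174706176
4^41 = 4 * 4^40 = 4 * 1208925819614629174706176 = 4835703278458516698824704

Result: 4835703278458516698824704
Multiplications needed: 7 (7 lines after 4^1)

4^41 = 4835703278458516698824704. Using exponentiation by squaring, this requires 7 multiplications. The key idea: if the exponent is even, square the half-power; if odd, multiply by the base once.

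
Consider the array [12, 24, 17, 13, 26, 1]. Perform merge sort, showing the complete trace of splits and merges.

Merge sort trace:

Split: [12, 24, 17, 13, 26, 1] -> [12, 24, 17] and [13, 26, 1]
  Split: [12, 24, 17] -> [12] and [24, 17]
    Split: [24, 17] -> [24] and [17]
    Merge: [24] + [17] -> [17, 24]
  Merge: [12] + [17, 24] -> [12, 17, 24]
  Split: [13, 26, 1] -> [13] and [26, 1]
    Split: [26, 1] -> [26] and [1]
    Merge: [26] + [1] -> [1, 26]
  Merge: [13] + [1, 26] -> [1, 13, 26]
Merge: [12, 17, 24] + [1, 13, 26] -> [1, 12, 13, 17, 24, 26]

Final sorted array: [1, 12, 13, 17, 24, 26]

The merge sort proceeds by recursively splitting the array and merging sorted halves.
After all merges, the sorted array is [1, 12, 13, 17, 24, 26].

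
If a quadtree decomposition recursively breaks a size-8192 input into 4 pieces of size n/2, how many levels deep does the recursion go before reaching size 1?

For divide and conquer with division factor 2:

Problem sizes at each level:
Level 0: 8192
Level 1: 4096
Level 2: 2048
Level 3: 1024
Level 4: 512
Level 5: 256
Level 6: 128
Level 7: 64
Level 8: 32
Level 9: 16
Level 10: 8
Level 11: 4
Level 12: 2
Level 13: 1

The root is level 0 and the size-1 base case is level 13 (the tree spans levels 0 through 13, i.e. 14 levels counting the root), so the depth is the number of divisions: log_2(8192) = 13

The recursion tree depth is log_2(8192) = 13. At each level, the problem size is divided by 2, so it takes 13 divisions to reduce to a base case of size 1. The algorithm makes 4 recursive calls at each level.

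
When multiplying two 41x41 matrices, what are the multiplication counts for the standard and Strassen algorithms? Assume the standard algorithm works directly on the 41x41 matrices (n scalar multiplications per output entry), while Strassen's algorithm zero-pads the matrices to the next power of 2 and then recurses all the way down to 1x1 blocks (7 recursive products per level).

Matrix multiplication for 41x41 matrices:

Strassen's algorithm requires power-of-2 dimensions. Pad 41x41 to 64x64 (next power of 2).

Standard algorithm: 41^3 = 68921 multiplications
Strassen's algorithm: 7^(log2(64)) = 7^6 = 117649 multiplications
Difference: 68921 - 117649 = -48728 (Strassen uses MORE here due to padding overhead — for small or just-over-power-of-2 n, padding can outweigh the per-level savings)

Standard: 68921 multiplications (41^3). Strassen: 117649 multiplications (7^6, after padding to 64x64). Strassen reduces 8 recursive multiplications to 7 at each level.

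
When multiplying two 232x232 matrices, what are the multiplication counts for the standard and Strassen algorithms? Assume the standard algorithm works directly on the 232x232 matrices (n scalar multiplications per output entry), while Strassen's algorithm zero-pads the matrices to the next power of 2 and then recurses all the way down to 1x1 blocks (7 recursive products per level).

Matrix multiplication for 232x232 matrices:

Strassen's algorithm requires power-of-2 dimensions. Pad 232x232 to 256x256 (next power of 2).

Standard algorithm: 232^3 = 12487168 multiplications
Strassen's algorithm: 7^(log2(256)) = 7^8 = 5764801 multiplications
Savings: 12487168 - 5764801 = 6722367 multiplications

Standard: 12487168 multiplications (232^3). Strassen: 5764801 multiplications (7^8, after padding to 256x256). Strassen reduces 8 recursive multiplications to 7 at each level.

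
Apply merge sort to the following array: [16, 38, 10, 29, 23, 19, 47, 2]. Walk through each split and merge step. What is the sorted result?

Merge sort trace:

Split: [16, 38, 10, 29, 23, 19, 47, 2] -> [16, 38, 10, 29] and [23, 19, 47, 2]
  Split: [16, 38, 10, 29] -> [16, 38] and [10, 29]
    Split: [16, 38] -> [16] and [38]
    Merge: [16] + [38] -> [16, 38]
    Split: [10, 29] -> [10] and [29]
    Merge: [10] + [29] -> [10, 29]
  Merge: [16, 38] + [10, 29] -> [10, 16, 29, 38]
  Split: [23, 19, 47, 2] -> [23, 19] and [47, 2]
    Split: [23, 19] -> [23] and [19]
    Merge: [23] + [19] -> [19, 23]
    Split: [47, 2] -> [47] and [2]
    Merge: [47] + [2] -> [2, 47]
  Merge: [19, 23] + [2, 47] -> [2, 19, 23, 47]
Merge: [10, 16, 29, 38] + [2, 19, 23, 47] -> [2, 10, 16, 19, 23, 29, 38, 47]

Final sorted array: [2, 10, 16, 19, 23, 29, 38, 47]

The merge sort proceeds by recursively splitting the array and merging sorted halves.
After all merges, the sorted array is [2, 10, 16, 19, 23, 29, 38, 47].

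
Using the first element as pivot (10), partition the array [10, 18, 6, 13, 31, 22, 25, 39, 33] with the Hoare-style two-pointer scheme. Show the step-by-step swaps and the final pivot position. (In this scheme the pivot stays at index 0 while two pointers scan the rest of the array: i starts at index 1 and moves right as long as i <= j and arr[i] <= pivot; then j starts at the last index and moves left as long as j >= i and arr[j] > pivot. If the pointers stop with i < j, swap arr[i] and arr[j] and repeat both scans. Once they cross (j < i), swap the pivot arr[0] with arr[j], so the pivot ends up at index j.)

Hoare-style two-pointer partition with pivot = 10:

Initial array: [10, 18, 6, 13, 31, 22, 25, 39, 33]

Pointers start at i = 1, j = 8.
i stops at index 1 (arr[1]=18 > 10), j stops at index 2 (arr[2]=6 <= 10): swap arr[1] and arr[2], array becomes [10, 6, 18, 13, 31, 22, 25, 39, 33]
i ends at 2, j ends at 1: the pointers have crossed (j < i), so scanning stops.

Swap pivot arr[0] with arr[1] to place pivot at position 1: [6, 10, 18, 13, 31, 22, 25, 39, 33]
Pivot position: 1

After partitioning with pivot 10, the array becomes [6, 10, 18, 13, 31, 22, 25, 39, 33]. The pivot is placed at index 1. All elements to the left of the pivot are <= 10, and all elements to the right are > 10.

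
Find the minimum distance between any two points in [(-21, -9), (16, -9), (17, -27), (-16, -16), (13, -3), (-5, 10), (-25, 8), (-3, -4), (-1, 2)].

Computing all pairwise distances among 9 points:

d((-21, -9), (16, -9)) = 37.0
d((-21, -9), (17, -27)) = 42.0476
d((-21, -9), (-16, -16)) = 8.6023
d((-21, -9), (13, -3)) = 34.5254
d((-21, -9), (-5, 10)) = 24.8395
d((-21, -9), (-25, 8)) = 17.4642
d((-21, -9), (-3, -4)) = 18.6815
d((-21, -9), (-1, 2)) = 22.8254
d((16, -9), (17, -27)) = 18.0278
d((16, -9), (-16, -16)) = 32.7567
d((16, -9), (13, -3)) = 6.7082
d((16, -9), (-5, 10)) = 28.3196
d((16, -9), (-25, 8)) = 44.3847
d((16, -9), (-3, -4)) = 19.6469
d((16, -9), (-1, 2)) = 20.2485
d((17, -27), (-16, -16)) = 34.7851
d((17, -27), (13, -3)) = 24.3311
d((17, -27), (-5, 10)) = 43.0465
d((17, -27), (-25, 8)) = 54.6717
d((17, -27), (-3, -4)) = 30.4795
d((17, -27), (-1, 2)) = 34.1321
d((-16, -16), (13, -3)) = 31.7805
d((-16, -16), (-5, 10)) = 28.2312
d((-16, -16), (-25, 8)) = 25.632
d((-16, -16), (-3, -4)) = 17.6918
d((-16, -16), (-1, 2)) = 23.4307
d((13, -3), (-5, 10)) = 22.2036
d((13, -3), (-25, 8)) = 39.5601
d((13, -3), (-3, -4)) = 16.0312
d((13, -3), (-1, 2)) = 14.8661
d((-5, 10), (-25, 8)) = 20.0998
d((-5, 10), (-3, -4)) = 14.1421
d((-5, 10), (-1, 2)) = 8.9443
d((-25, 8), (-3, -4)) = 25.0599
d((-25, 8), (-1, 2)) = 24.7386
d((-3, -4), (-1, 2)) = 6.3246 <-- minimum

Closest pair: (-3, -4) and (-1, 2) with distance 6.3246

The closest pair is (-3, -4) and (-1, 2) with Euclidean distance 6.3246. For 9 points, brute-force pairwise comparison is shown above. For large n, the divide-and-conquer algorithm (sort by x, recurse on halves, check the dividing strip) achieves O(n log n).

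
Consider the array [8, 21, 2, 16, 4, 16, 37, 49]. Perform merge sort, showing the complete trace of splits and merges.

Merge sort trace:

Split: [8, 21, 2, 16, 4, 16, 37, 49] -> [8, 21, 2, 16] and [4, 16, 37, 49]
  Split: [8, 21, 2, 16] -> [8, 21] and [2, 16]
    Split: [8, 21] -> [8] and [21]
    Merge: [8] + [21] -> [8, 21]
    Split: [2, 16] -> [2] and [16]
    Merge: [2] + [16] -> [2, 16]
  Merge: [8, 21] + [2, 16] -> [2, 8, 16, 21]
  Split: [4, 16, 37, 49] -> [4, 16] and [37, 49]
    Split: [4, 16] -> [4] and [16]
    Merge: [4] + [16] -> [4, 16]
    Split: [37, 49] -> [37] and [49]
    Merge: [37] + [49] -> [37, 49]
  Merge: [4, 16] + [37, 49] -> [4, 16, 37, 49]
Merge: [2, 8, 16, 21] + [4, 16, 37, 49] -> [2, 4, 8, 16, 16, 21, 37, 49]

Final sorted array: [2, 4, 8, 16, 16, 21, 37, 49]

The merge sort proceeds by recursively splitting the array and merging sorted halves.
After all merges, the sorted array is [2, 4, 8, 16, 16, 21, 37, 49].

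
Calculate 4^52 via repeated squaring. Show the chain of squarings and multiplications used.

Computing 4^52 by squaring (build up from 4^1; each line after the first costs one multiplication):

4^1 = 4
4^2 = (4^1)^2 = 4^2 = 16
4^3 = 4 * 4^2 = 4 * 16 = 64
4^6 = (4^3)^2 = 64^2 = 4096
4^12 = (4^6)^2 = 4096^2 = 16777216
4^13 = 4 * 4^12 = 4 * 16777216 = 67108864
4^26 = (4^13)^2 = 67108864^2 = 4503599627370496
4^52 = (4^26)^2 = 4503599627370496^2 = 20282409603651670423947251286016

Result: 20282409603651670423947251286016
Multiplications needed: 7 (7 lines after 4^1)

4^52 = 20282409603651670423947251286016. Using exponentiation by squaring, this requires 7 multiplications. The key idea: if the exponent is even, square the half-power; if odd, multiply by the base once.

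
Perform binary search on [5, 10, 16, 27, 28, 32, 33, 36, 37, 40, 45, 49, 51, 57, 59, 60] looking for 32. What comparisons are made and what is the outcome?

Binary search for 32 in [5, 10, 16, 27, 28, 32, 33, 36, 37, 40, 45, 49, 51, 57, 59, 60]:

lo=0, hi=15, mid=7, arr[mid]=36 -> 36 > 32, search left half
lo=0, hi=6, mid=3, arr[mid]=27 -> 27 < 32, search right half
lo=4, hi=6, mid=5, arr[mid]=32 -> Found target at index 5!

Binary search finds 32 at index 5 after 3 comparisons. The search repeatedly halves the search space by comparing with the middle element.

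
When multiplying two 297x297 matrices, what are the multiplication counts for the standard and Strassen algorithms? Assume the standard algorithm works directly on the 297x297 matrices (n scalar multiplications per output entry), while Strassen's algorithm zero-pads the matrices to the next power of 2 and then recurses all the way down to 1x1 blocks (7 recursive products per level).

Matrix multiplication for 297x297 matrices:

Strassen's algorithm requires power-of-2 dimensions. Pad 297x297 to 512x512 (next power of 2).

Standard algorithm: 297^3 = 26198073 multiplications
Strassen's algorithm: 7^(log2(512)) = 7^9 = 40353607 multiplications
Difference: 26198073 - 40353607 = -14155534 (Strassen uses MORE here due to padding overhead — for small or just-over-power-of-2 n, padding can outweigh the per-level savings)

Standard: 26198073 multiplications (297^3). Strassen: 40353607 multiplications (7^9, after padding to 512x512). Strassen reduces 8 recursive multiplications to 7 at each level.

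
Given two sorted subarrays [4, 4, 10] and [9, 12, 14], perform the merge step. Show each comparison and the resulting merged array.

Merging process:

Compare 4 vs 9: take 4 from left. Merged: [4]
Compare 4 vs 9: take 4 from left. Merged: [4, 4]
Compare 10 vs 9: take 9 from right. Merged: [4, 4, 9]
Compare 10 vs 12: take 10 from left. Merged: [4, 4, 9, 10]
Append remaining from right: [12, 14]. Merged: [4, 4, 9, 10, 12, 14]

Final merged array: [4, 4, 9, 10, 12, 14]
Total comparisons: 4

The merged array is [4, 4, 9, 10, 12, 14], requiring 4 comparisons. The merge step runs in O(n) time where n is the total number of elements.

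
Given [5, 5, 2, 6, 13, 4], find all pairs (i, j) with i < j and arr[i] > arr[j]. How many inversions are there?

Finding inversions in [5, 5, 2, 6, 13, 4]:

(0, 2): arr[0]=5 > arr[2]=2
(0, 5): arr[0]=5 > arr[5]=4
(1, 2): arr[1]=5 > arr[2]=2
(1, 5): arr[1]=5 > arr[5]=4
(3, 5): arr[3]=6 > arr[5]=4
(4, 5): arr[4]=13 > arr[5]=4

Total inversions: 6

The array has 6 inversion(s): (0,2), (0,5), (1,2), (1,5), (3,5), (4,5). Each pair (i,j) satisfies i < j and arr[i] > arr[j].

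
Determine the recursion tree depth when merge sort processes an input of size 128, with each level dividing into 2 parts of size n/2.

For divide and conquer with division factor 2:

Problem sizes at each level:
Level 0: 128
Level 1: 64
Level 2: 32
Level 3: 16
Level 4: 8
Level 5: 4
Level 6: 2
Level 7: 1

The root is level 0 and the size-1 base case is level 7 (the tree spans levels 0 through 7, i.e. 8 levels counting the root), so the depth is the number of divisions: log_2(128) = 7

The recursion tree depth is log_2(128) = 7. At each level, the problem size is divided by 2, so it takes 7 divisions to reduce to a base case of size 1. The algorithm makes 2 recursive calls at each level.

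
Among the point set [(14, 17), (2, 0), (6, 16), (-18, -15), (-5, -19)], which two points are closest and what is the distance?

Computing all pairwise distances among 5 points:

d((14, 17), (2, 0)) = 20.8087
d((14, 17), (6, 16)) = 8.0623 <-- minimum
d((14, 17), (-18, -15)) = 45.2548
d((14, 17), (-5, -19)) = 40.7063
d((2, 0), (6, 16)) = 16.4924
d((2, 0), (-18, -15)) = 25.0
d((2, 0), (-5, -19)) = 20.2485
d((6, 16), (-18, -15)) = 39.2046
d((6, 16), (-5, -19)) = 36.6879
d((-18, -15), (-5, -19)) = 13.6015

Closest pair: (14, 17) and (6, 16) with distance 8.0623

The closest pair is (14, 17) and (6, 16) with Euclidean distance 8.0623. For 5 points, brute-force pairwise comparison is shown above. For large n, the divide-and-conquer algorithm (sort by x, recurse on halves, check the dividing strip) achieves O(n log n).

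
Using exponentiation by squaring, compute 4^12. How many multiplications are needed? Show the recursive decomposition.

Computing 4^12 by squaring (build up from 4^1; each line after the first costs one multiplication):

4^1 = 4
4^2 = (4^1)^2 = 4^2 = 16
4^3 = 4 * 4^2 = 4 * 16 = 64
4^6 = (4^3)^2 = 64^2 = 4096
4^12 = (4^6)^2 = 4096^2 = 16777216

Result: 16777216
Multiplications needed: 4 (4 lines after 4^1)

4^12 = 16777216. Using exponentiation by squaring, this requires 4 multiplications. The key idea: if the exponent is even, square the half-power; if odd, multiply by the base once.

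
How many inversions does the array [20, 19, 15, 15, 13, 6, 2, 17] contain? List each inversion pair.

Finding inversions in [20, 19, 15, 15, 13, 6, 2, 17]:

(0, 1): arr[0]=20 > arr[1]=19
(0, 2): arr[0]=20 > arr[2]=15
(0, 3): arr[0]=20 > arr[3]=15
(0, 4): arr[0]=20 > arr[4]=13
(0, 5): arr[0]=20 > arr[5]=6
(0, 6): arr[0]=20 > arr[6]=2
(0, 7): arr[0]=20 > arr[7]=17
(1, 2): arr[1]=19 > arr[2]=15
(1, 3): arr[1]=19 > arr[3]=15
(1, 4): arr[1]=19 > arr[4]=13
(1, 5): arr[1]=19 > arr[5]=6
(1, 6): arr[1]=19 > arr[6]=2
(1, 7): arr[1]=19 > arr[7]=17
(2, 4): arr[2]=15 > arr[4]=13
(2, 5): arr[2]=15 > arr[5]=6
(2, 6): arr[2]=15 > arr[6]=2
(3, 4): arr[3]=15 > arr[4]=13
(3, 5): arr[3]=15 > arr[5]=6
(3, 6): arr[3]=15 > arr[6]=2
(4, 5): arr[4]=13 > arr[5]=6
(4, 6): arr[4]=13 > arr[6]=2
(5, 6): arr[5]=6 > arr[6]=2

Total inversions: 22

The array has 22 inversion(s): (0,1), (0,2), (0,3), (0,4), (0,5), (0,6), (0,7), (1,2), (1,3), (1,4), (1,5), (1,6), (1,7), (2,4), (2,5), (2,6), (3,4), (3,5), (3,6), (4,5), (4,6), (5,6). Each pair (i,j) satisfies i < j and arr[i] > arr[j].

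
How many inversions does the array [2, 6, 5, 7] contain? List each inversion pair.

Finding inversions in [2, 6, 5, 7]:

(1, 2): arr[1]=6 > arr[2]=5

Total inversions: 1

The array has 1 inversion(s): (1,2). Each pair (i,j) satisfies i < j and arr[i] > arr[j].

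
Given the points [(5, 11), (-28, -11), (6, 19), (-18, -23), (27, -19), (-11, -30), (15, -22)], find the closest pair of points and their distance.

Computing all pairwise distances among 7 points:

d((5, 11), (-28, -11)) = 39.6611
d((5, 11), (6, 19)) = 8.0623 <-- minimum
d((5, 11), (-18, -23)) = 41.0488
d((5, 11), (27, -19)) = 37.2022
d((5, 11), (-11, -30)) = 44.0114
d((5, 11), (15, -22)) = 34.4819
d((-28, -11), (6, 19)) = 45.3431
d((-28, -11), (-18, -23)) = 15.6205
d((-28, -11), (27, -19)) = 55.5788
d((-28, -11), (-11, -30)) = 25.4951
d((-28, -11), (15, -22)) = 44.3847
d((6, 19), (-18, -23)) = 48.3735
d((6, 19), (27, -19)) = 43.4166
d((6, 19), (-11, -30)) = 51.8652
d((6, 19), (15, -22)) = 41.9762
d((-18, -23), (27, -19)) = 45.1774
d((-18, -23), (-11, -30)) = 9.8995
d((-18, -23), (15, -22)) = 33.0151
d((27, -19), (-11, -30)) = 39.5601
d((27, -19), (15, -22)) = 12.3693
d((-11, -30), (15, -22)) = 27.2029

Closest pair: (5, 11) and (6, 19) with distance 8.0623

The closest pair is (5, 11) and (6, 19) with Euclidean distance 8.0623. For 7 points, brute-force pairwise comparison is shown above. For large n, the divide-and-conquer algorithm (sort by x, recurse on halves, check the dividing strip) achieves O(n log n).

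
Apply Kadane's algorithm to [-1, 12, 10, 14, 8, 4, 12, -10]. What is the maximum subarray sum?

Using Kadane's algorithm on [-1, 12, 10, 14, 8, 4, 12, -10]:

Scanning through the array:
Position 1 (value 12): max_ending_here = 12, max_so_far = 12
Position 2 (value 10): max_ending_here = 22, max_so_far = 22
Position 3 (value 14): max_ending_here = 36, max_so_far = 36
Position 4 (value 8): max_ending_here = 44, max_so_far = 44
Position 5 (value 4): max_ending_here = 48, max_so_far = 48
Position 6 (value 12): max_ending_here = 60, max_so_far = 60
Position 7 (value -10): max_ending_here = 50, max_so_far = 60

Maximum subarray: [12, 10, 14, 8, 4, 12]
Maximum sum: 60

The maximum subarray is [12, 10, 14, 8, 4, 12] with sum 60. This subarray runs from index 1 to index 6.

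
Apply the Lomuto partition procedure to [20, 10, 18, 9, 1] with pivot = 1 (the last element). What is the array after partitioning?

Lomuto partition with pivot = 1:

Initial array: [20, 10, 18, 9, 1]

arr[0]=20 > 1: no swap
arr[1]=10 > 1: no swap
arr[2]=18 > 1: no swap
arr[3]=9 > 1: no swap

Place pivot at position 0: [1, 10, 18, 9, 20]
Pivot position: 0

After partitioning with pivot 1, the array becomes [1, 10, 18, 9, 20]. The pivot is placed at index 0. All elements to the left of the pivot are <= 1, and all elements to the right are > 1.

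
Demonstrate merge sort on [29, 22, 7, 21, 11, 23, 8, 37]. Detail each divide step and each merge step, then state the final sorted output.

Merge sort trace:

Split: [29, 22, 7, 21, 11, 23, 8, 37] -> [29, 22, 7, 21] and [11, 23, 8, 37]
  Split: [29, 22, 7, 21] -> [29, 22] and [7, 21]
    Split: [29, 22] -> [29] and [22]
    Merge: [29] + [22] -> [22, 29]
    Split: [7, 21] -> [7] and [21]
    Merge: [7] + [21] -> [7, 21]
  Merge: [22, 29] + [7, 21] -> [7, 21, 22, 29]
  Split: [11, 23, 8, 37] -> [11, 23] and [8, 37]
    Split: [11, 23] -> [11] and [23]
    Merge: [11] + [23] -> [11, 23]
    Split: [8, 37] -> [8] and [37]
    Merge: [8] + [37] -> [8, 37]
  Merge: [11, 23] + [8, 37] -> [8, 11, 23, 37]
Merge: [7, 21, 22, 29] + [8, 11, 23, 37] -> [7, 8, 11, 21, 22, 23, 29, 37]

Final sorted array: [7, 8, 11, 21, 22, 23, 29, 37]

The merge sort proceeds by recursively splitting the array and merging sorted halves.
After all merges, the sorted array is [7, 8, 11, 21, 22, 23, 29, 37].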